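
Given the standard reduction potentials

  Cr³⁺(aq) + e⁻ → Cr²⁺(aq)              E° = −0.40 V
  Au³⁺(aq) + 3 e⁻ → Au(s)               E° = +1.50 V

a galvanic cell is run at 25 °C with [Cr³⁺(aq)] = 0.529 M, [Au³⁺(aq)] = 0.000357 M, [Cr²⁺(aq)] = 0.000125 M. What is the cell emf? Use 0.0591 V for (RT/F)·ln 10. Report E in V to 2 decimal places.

Since E°(Au³⁺/Au) > E°(Cr³⁺/Cr²⁺), Au³⁺/Au serves as the cathode.
The standard potential is +1.50 − (−0.40) = +1.90 V and the balanced reaction transfers n = 3 electrons.
The balanced reaction is Au³⁺(aq) + 3 Cr²⁺(aq) → Au(s) + 3 Cr³⁺(aq), so Q = [Cr³⁺(aq)]^3 / ([Au³⁺(aq)]·[Cr²⁺(aq)]^3) = 2.12×10^14 and log Q = 14.327.
Applying E = E° − (RT ln10/nF)·log Q gives +1.90 − (0.0591/3)(14.327) = +1.62 V.

+1.62 V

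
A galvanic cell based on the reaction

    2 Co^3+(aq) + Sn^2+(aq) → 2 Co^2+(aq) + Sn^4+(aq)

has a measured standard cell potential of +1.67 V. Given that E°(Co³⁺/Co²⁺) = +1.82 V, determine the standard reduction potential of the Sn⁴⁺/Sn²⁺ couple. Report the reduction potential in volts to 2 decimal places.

+0.15 V

In the reaction as written the Co³⁺/Co²⁺ couple is reduced (cathode) and Sn⁴⁺/Sn²⁺ is oxidized (anode), so E°cell = E°(Co³⁺/Co²⁺) − E°(Sn⁴⁺/Sn²⁺).
E°(Sn⁴⁺/Sn²⁺) = E°(cathode) − E°cell = +1.82 − (+1.67) = +0.15 V.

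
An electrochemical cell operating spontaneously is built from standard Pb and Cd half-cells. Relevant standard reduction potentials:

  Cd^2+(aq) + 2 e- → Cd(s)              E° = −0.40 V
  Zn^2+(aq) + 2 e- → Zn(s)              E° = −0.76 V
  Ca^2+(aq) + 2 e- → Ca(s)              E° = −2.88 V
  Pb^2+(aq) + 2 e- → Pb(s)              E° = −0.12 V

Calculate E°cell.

The Pb²⁺/Pb couple has the higher E°, so Pb ion is reduced (cathode) and Cd is oxidized (anode).
E°cell = E°(cathode) − E°(anode) = −0.12 − (−0.40) = +0.28 V.

+0.28 V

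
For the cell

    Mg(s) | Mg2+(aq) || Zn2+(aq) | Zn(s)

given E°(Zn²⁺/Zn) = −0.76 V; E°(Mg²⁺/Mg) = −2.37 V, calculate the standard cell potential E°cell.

By convention the left-hand electrode in cell notation is the anode (oxidation) and the right-hand electrode is the cathode (reduction).
E°cell = E°(right) − E°(left) = −0.76 − (−2.37) = +1.61 V.

+1.61 V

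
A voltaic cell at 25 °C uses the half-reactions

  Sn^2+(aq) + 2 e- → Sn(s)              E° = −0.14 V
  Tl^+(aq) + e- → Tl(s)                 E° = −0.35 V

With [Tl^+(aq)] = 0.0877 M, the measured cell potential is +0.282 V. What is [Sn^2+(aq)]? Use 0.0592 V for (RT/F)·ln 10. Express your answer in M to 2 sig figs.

2.1 M

Sn²⁺/Sn is the cathode (higher E°); E°cell = −0.14 − (−0.35) = +0.21 V with n = 2.
Rearranging E = E° − (0.0592/n)·log Q gives log Q = 2(+0.21 − (+0.282))/0.0592 = −2.432.
For Sn^2+(aq) + 2 Tl(s) → Sn(s) + 2 Tl^+(aq), the reaction quotient is Q = [Tl^+(aq)]^2 / [Sn^2+(aq)].
Isolating [Sn^2+(aq)] in Q = 10^{−2.432} yields log [Sn^2+(aq)] = 0.318, i.e. 2.1 M.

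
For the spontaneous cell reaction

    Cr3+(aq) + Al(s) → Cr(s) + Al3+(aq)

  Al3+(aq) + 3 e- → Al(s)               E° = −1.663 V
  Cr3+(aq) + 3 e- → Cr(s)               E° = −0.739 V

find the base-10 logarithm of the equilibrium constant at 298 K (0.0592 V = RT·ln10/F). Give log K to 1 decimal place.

The Cr³⁺/Cr couple is reduced (cathode); E°cell = −0.739 − (−1.663) = +0.924 V with n = 3.
At equilibrium E = 0, so log K = nE°cell / 0.0592 = (3)(+0.924) / 0.0592 = 46.8.

log K = 46.8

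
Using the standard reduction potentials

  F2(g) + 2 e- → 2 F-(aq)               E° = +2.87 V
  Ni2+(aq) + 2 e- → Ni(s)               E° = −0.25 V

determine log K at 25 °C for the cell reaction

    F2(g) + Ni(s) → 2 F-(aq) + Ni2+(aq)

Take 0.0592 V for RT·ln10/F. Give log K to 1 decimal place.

The F₂/F⁻ couple is reduced (cathode); E°cell = +2.87 − (−0.25) = +3.12 V with n = 2.
At equilibrium E = 0, so log K = nE°cell / 0.0592 = (2)(+3.12) / 0.0592 = 105.4.

log K = 105.4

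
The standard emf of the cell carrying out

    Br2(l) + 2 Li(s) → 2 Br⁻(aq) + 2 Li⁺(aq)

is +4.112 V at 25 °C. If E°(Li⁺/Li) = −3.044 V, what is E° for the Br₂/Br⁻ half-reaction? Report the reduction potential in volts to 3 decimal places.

In the reaction as written the Br₂/Br⁻ couple is reduced (cathode) and Li⁺/Li is oxidized (anode), so E°cell = E°(Br₂/Br⁻) − E°(Li⁺/Li).
E°(Br₂/Br⁻) = E°cell + E°(anode) = +4.112 + (−3.044) = +1.068 V.

+1.068 V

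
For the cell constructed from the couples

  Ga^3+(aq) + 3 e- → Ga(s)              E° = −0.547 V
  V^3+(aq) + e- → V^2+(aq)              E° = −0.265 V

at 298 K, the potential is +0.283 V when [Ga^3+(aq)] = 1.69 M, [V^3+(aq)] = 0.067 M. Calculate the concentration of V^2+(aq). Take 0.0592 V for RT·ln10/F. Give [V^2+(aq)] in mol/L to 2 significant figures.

With V³⁺/V²⁺ at the cathode and Ga³⁺/Ga at the anode, E°cell = −0.265 − (−0.547) = +0.282 V (n = 3).
Since E = E° − (0.0592/n)·log Q, log Q = n(E° − E)/0.0592 = −0.051.
The balanced reaction is 3 V^3+(aq) + Ga(s) → 3 V^2+(aq) + Ga^3+(aq), so Q = ([V^2+(aq)]^3·[Ga^3+(aq)]) / [V^3+(aq)]^3.
Isolating [V^2+(aq)] in Q = 10^{−0.051} yields log [V^2+(aq)] = −1.267, i.e. 0.054 M.

0.054 M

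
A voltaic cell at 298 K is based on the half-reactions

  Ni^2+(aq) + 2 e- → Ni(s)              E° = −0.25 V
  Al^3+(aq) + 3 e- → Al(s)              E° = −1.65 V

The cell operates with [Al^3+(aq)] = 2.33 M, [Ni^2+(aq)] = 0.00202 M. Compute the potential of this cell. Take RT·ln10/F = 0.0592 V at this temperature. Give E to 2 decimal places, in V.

Since E°(Ni²⁺/Ni) > E°(Al³⁺/Al), Ni²⁺/Ni serves as the cathode.
The standard potential is −0.25 − (−1.65) = +1.40 V and the balanced reaction transfers n = 6 electrons.
Balancing gives 3 Ni^2+(aq) + 2 Al(s) → 3 Ni(s) + 2 Al^3+(aq); hence Q = [Al^3+(aq)]^2 / [Ni^2+(aq)]^3 = 6.59×10^8 (log Q = 8.819).
Applying E = E° − (RT ln10/nF)·log Q gives +1.40 − (0.0592/6)(8.819) = +1.31 V.

+1.31 V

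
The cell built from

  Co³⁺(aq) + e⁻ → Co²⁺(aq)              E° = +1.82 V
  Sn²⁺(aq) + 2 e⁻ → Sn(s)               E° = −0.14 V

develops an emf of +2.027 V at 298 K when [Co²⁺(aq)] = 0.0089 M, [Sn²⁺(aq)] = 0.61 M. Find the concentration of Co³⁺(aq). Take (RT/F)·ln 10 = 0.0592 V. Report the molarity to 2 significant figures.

The Co³⁺/Co²⁺ couple has the larger reduction potential, so it is the cathode: E°cell = +1.82 − (−0.14) = +1.96 V and n = 2.
Rearranging E = E° − (0.0592/n)·log Q gives log Q = 2(+1.96 − (+2.027))/0.0592 = −2.264.
For 2 Co³⁺(aq) + Sn(s) → 2 Co²⁺(aq) + Sn²⁺(aq), the reaction quotient is Q = ([Co²⁺(aq)]^2·[Sn²⁺(aq)]) / [Co³⁺(aq)]^2.
Substituting the known concentrations and solving, log [Co³⁺(aq)] = −1.026 and [Co³⁺(aq)] = 0.094 M.

0.094 M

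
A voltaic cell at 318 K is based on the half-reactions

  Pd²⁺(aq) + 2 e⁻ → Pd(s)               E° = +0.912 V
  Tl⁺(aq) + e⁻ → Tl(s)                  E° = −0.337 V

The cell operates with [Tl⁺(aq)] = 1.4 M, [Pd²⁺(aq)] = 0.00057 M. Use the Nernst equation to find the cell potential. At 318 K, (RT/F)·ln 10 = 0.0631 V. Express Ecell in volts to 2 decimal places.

+1.14 V

Pd²⁺/Pd is reduced (cathode, E° = +0.912 V) and Tl⁺/Tl is oxidized (anode).
E°cell = E°cat − E°an = +0.912 − (−0.337) = +1.249 V; n = 2.
Balancing gives Pd²⁺(aq) + 2 Tl(s) → Pd(s) + 2 Tl⁺(aq); hence Q = [Tl⁺(aq)]^2 / [Pd²⁺(aq)] = 3.44×10^3 (log Q = 3.536).
E = E° − (0.0631/n)·log Q = +1.249 − (0.0631/2)(3.536) = +1.14 V.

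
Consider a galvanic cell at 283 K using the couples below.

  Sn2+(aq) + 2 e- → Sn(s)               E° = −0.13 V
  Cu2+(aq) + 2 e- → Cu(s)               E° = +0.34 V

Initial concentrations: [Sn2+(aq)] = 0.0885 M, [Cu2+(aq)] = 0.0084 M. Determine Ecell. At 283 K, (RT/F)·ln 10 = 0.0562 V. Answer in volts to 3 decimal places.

+0.441 V

Cu²⁺/Cu is reduced (cathode, E° = +0.34 V) and Sn²⁺/Sn is oxidized (anode).
E°cell = +0.34 − (−0.13) = +0.47 V, with n = 2 electrons transferred.
For the overall reaction Cu2+(aq) + Sn(s) → Cu(s) + Sn2+(aq), Q = [Sn2+(aq)] / [Cu2+(aq)] = 10.5, giving log Q = 1.023.
By the Nernst equation, E = +0.47 − (0.0562/2)·(1.023) = +0.441 V.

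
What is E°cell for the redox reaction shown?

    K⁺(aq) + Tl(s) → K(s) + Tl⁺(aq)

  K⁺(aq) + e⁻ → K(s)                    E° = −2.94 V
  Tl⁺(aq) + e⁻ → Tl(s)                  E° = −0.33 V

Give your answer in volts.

In the reaction as written, K⁺(aq) is reduced (cathode) and Tl⁺(aq) is produced by oxidation at the anode.
E°cell = E°(cathode) − E°(anode) = −2.94 − (−0.33) = −2.61 V.

−2.61 V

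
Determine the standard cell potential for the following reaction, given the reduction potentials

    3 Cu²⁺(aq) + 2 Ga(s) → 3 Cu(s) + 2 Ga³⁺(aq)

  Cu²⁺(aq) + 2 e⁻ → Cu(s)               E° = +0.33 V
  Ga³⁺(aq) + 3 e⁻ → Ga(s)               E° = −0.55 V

Cu²⁺(aq) gains electrons, so the Cu²⁺/Cu couple is the cathode; the Ga³⁺/Ga couple is the anode.
E°cell = E°(cathode) − E°(anode) = +0.33 − (−0.55) = +0.88 V.
The positive value indicates the reaction is spontaneous as written.

+0.88 V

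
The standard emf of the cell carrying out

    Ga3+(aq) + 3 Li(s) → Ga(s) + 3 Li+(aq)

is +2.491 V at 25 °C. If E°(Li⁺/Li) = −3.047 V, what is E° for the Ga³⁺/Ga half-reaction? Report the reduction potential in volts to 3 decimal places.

−0.556 V

In the reaction as written the Ga³⁺/Ga couple is reduced (cathode) and Li⁺/Li is oxidized (anode), so E°cell = E°(Ga³⁺/Ga) − E°(Li⁺/Li).
E°(Ga³⁺/Ga) = E°cell + E°(anode) = +2.491 + (−3.047) = −0.556 V.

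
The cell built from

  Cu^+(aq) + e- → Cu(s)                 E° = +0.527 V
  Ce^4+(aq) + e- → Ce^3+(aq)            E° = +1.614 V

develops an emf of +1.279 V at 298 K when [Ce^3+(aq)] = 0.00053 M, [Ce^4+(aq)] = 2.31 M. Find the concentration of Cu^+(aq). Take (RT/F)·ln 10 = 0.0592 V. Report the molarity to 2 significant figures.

2.5 M

Ce⁴⁺/Ce³⁺ is the cathode (higher E°); E°cell = +1.614 − (+0.527) = +1.087 V with n = 1.
Rearranging E = E° − (0.0592/n)·log Q gives log Q = 1(+1.087 − (+1.279))/0.0592 = −3.243.
For Ce^4+(aq) + Cu(s) → Ce^3+(aq) + Cu^+(aq), the reaction quotient is Q = ([Ce^3+(aq)]·[Cu^+(aq)]) / [Ce^4+(aq)].
Solving for the unknown gives log [Cu^+(aq)] = 0.396, so [Cu^+(aq)] ≈ 2.5 M.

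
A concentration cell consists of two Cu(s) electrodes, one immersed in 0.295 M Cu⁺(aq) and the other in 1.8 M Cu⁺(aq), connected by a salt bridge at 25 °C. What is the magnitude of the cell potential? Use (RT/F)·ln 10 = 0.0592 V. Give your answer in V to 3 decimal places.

0.046 V

For a concentration cell E°cell = 0, since both electrodes use the same couple.
The compartment with the higher Cu⁺(aq) concentration (1.8 M) acts as the cathode; ions are reduced there and produced at the dilute (0.295 M) anode.
With n = 1, Ecell = −(0.0592/1)·log([dilute]/[conc]) = −(0.0592/1)·log(0.295/1.8) = +0.046 V.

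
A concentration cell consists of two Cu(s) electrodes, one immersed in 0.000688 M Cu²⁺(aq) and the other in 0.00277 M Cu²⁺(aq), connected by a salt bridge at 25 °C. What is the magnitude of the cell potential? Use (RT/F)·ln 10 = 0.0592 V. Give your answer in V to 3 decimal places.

For a concentration cell E°cell = 0, since both electrodes use the same couple.
The compartment with the higher Cu²⁺(aq) concentration (0.00277 M) acts as the cathode; ions are reduced there and produced at the dilute (0.000688 M) anode.
With n = 2, Ecell = −(0.0592/2)·log([dilute]/[conc]) = −(0.0592/2)·log(0.000688/0.00277) = +0.018 V.

0.018 V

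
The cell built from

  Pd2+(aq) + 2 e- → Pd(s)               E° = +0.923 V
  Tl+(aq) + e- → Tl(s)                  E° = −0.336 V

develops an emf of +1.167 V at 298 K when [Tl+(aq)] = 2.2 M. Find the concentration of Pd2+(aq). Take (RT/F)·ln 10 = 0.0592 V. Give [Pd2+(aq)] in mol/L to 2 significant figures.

The Pd²⁺/Pd couple has the larger reduction potential, so it is the cathode: E°cell = +0.923 − (−0.336) = +1.259 V and n = 2.
Since E = E° − (0.0592/n)·log Q, log Q = n(E° − E)/0.0592 = 3.108.
For Pd2+(aq) + 2 Tl(s) → Pd(s) + 2 Tl+(aq), the reaction quotient is Q = [Tl+(aq)]^2 / [Pd2+(aq)].
Solving for the unknown gives log [Pd2+(aq)] = −2.423, so [Pd2+(aq)] ≈ 0.0038 M.

0.0038 M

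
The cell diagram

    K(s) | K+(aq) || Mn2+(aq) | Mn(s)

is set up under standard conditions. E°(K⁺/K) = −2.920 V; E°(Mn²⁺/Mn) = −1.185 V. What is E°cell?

By convention the left-hand electrode in cell notation is the anode (oxidation) and the right-hand electrode is the cathode (reduction).
E°cell = E°(right) − E°(left) = −1.185 − (−2.920) = +1.735 V.

+1.735 V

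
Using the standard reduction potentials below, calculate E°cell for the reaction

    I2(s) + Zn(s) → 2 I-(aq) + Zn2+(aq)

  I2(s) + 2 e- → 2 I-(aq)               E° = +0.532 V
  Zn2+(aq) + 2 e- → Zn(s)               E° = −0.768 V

In the reaction as written, I2(s) is reduced (cathode) and Zn2+(aq) is produced by oxidation at the anode.
E°cell = E°(cathode) − E°(anode) = +0.532 − (−0.768) = +1.300 V.

+1.300 V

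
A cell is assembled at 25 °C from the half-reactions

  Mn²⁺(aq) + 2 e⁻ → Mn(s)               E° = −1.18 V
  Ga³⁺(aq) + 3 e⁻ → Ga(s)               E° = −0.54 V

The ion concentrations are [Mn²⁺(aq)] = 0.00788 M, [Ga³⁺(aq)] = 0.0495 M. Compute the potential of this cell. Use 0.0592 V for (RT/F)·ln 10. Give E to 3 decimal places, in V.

+0.677 V

Since E°(Ga³⁺/Ga) > E°(Mn²⁺/Mn), Ga³⁺/Ga serves as the cathode.
E°cell = E°cat − E°an = −0.54 − (−1.18) = +0.64 V; n = 6.
For the overall reaction 2 Ga³⁺(aq) + 3 Mn(s) → 2 Ga(s) + 3 Mn²⁺(aq), Q = [Mn²⁺(aq)]^3 / [Ga³⁺(aq)]^2 = 0.0002, giving log Q = −3.700.
By the Nernst equation, E = +0.64 − (0.0592/6)·(−3.700) = +0.677 V.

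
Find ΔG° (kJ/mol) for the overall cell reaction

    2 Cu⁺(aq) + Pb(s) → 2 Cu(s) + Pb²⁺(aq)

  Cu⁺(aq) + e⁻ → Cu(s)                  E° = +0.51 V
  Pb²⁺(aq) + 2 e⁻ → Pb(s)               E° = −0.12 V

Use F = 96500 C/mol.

−122 kJ/mol

In the reaction as written Cu⁺(aq) is reduced, so the Cu⁺/Cu couple is the cathode and Pb²⁺/Pb is the anode.
E°cell = +0.51 − (−0.12) = +0.63 V; balancing electrons gives n = 2.
ΔG° = −nFE°cell = −(2)(96500)(+0.63) J/mol = −122 kJ/mol.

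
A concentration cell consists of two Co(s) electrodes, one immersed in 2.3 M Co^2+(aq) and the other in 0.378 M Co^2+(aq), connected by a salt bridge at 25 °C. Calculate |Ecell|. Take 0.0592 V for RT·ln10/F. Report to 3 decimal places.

0.023 V

For a concentration cell E°cell = 0, since both electrodes use the same couple.
The compartment with the higher Co^2+(aq) concentration (2.3 M) acts as the cathode; ions are reduced there and produced at the dilute (0.378 M) anode.
With n = 2, Ecell = −(0.0592/2)·log([dilute]/[conc]) = −(0.0592/2)·log(0.378/2.3) = +0.023 V.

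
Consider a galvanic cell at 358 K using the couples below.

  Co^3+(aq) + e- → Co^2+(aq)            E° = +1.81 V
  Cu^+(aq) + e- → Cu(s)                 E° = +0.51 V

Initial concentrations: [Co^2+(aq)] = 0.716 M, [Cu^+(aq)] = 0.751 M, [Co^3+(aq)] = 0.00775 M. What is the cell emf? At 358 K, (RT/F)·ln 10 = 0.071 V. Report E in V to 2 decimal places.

+1.17 V

Since E°(Co³⁺/Co²⁺) > E°(Cu⁺/Cu), Co³⁺/Co²⁺ serves as the cathode.
E°cell = E°cat − E°an = +1.81 − (+0.51) = +1.30 V; n = 1.
For the overall reaction Co^3+(aq) + Cu(s) → Co^2+(aq) + Cu^+(aq), Q = ([Co^2+(aq)]·[Cu^+(aq)]) / [Co^3+(aq)] = 69.4, giving log Q = 1.841.
Applying E = E° − (RT ln10/nF)·log Q gives +1.30 − (0.071/1)(1.841) = +1.17 V.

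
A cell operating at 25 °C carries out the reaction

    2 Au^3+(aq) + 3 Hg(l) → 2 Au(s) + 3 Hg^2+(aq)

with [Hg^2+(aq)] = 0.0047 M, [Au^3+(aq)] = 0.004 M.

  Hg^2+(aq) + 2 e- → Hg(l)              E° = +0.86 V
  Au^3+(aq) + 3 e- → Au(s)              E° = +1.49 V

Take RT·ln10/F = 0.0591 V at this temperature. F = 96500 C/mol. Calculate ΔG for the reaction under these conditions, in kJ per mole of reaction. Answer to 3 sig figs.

−377 kJ/mol

E°cell = +1.49 − (+0.86) = +0.63 V; the balanced reaction transfers n = 6 electrons.
Q = [Hg^2+(aq)]^3 / [Au^3+(aq)]^2 = 0.00649, so log Q = −2.188 and E = +0.63 − (0.0591/6)(−2.188) = +0.6516 V.
Then ΔG = −nFE = −6 × 96500 × +0.6516 J/mol = −377 kJ/mol.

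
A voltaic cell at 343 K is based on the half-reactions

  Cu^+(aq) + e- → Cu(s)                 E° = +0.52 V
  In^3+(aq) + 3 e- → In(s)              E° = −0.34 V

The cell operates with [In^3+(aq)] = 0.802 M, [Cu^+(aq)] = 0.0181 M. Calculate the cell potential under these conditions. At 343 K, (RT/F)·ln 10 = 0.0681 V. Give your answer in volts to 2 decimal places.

+0.74 V

Since E°(Cu⁺/Cu) > E°(In³⁺/In), Cu⁺/Cu serves as the cathode.
The standard potential is +0.52 − (−0.34) = +0.86 V and the balanced reaction transfers n = 3 electrons.
Balancing gives 3 Cu^+(aq) + In(s) → 3 Cu(s) + In^3+(aq); hence Q = [In^3+(aq)] / [Cu^+(aq)]^3 = 1.35×10^5 (log Q = 5.131).
Applying E = E° − (RT ln10/nF)·log Q gives +0.86 − (0.0681/3)(5.131) = +0.74 V.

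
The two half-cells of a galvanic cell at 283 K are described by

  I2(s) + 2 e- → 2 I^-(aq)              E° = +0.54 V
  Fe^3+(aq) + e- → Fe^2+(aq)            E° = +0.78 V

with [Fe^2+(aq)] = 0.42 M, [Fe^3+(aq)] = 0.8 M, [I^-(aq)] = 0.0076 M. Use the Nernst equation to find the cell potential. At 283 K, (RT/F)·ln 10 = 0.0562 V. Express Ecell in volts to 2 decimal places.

Since E°(Fe³⁺/Fe²⁺) > E°(I₂/I⁻), Fe³⁺/Fe²⁺ serves as the cathode.
E°cell = E°cat − E°an = +0.78 − (+0.54) = +0.24 V; n = 2.
The balanced reaction is 2 Fe^3+(aq) + 2 I^-(aq) → 2 Fe^2+(aq) + I2(s), so Q = [Fe^2+(aq)]^2 / ([Fe^3+(aq)]^2·[I^-(aq)]^2) = 4.77×10^3 and log Q = 3.679.
By the Nernst equation, E = +0.24 − (0.0562/2)·(3.679) = +0.14 V.

+0.14 V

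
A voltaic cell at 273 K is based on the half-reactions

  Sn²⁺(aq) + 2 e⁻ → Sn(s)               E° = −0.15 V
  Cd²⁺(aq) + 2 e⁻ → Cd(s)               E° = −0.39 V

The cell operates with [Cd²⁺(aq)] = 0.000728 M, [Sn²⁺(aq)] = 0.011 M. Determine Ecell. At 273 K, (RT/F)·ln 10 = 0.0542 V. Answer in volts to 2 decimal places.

Sn²⁺/Sn is reduced (cathode, E° = −0.15 V) and Cd²⁺/Cd is oxidized (anode).
E°cell = −0.15 − (−0.39) = +0.24 V, with n = 2 electrons transferred.
Balancing gives Sn²⁺(aq) + Cd(s) → Sn(s) + Cd²⁺(aq); hence Q = [Cd²⁺(aq)] / [Sn²⁺(aq)] = 0.0662 (log Q = −1.179).
By the Nernst equation, E = +0.24 − (0.0542/2)·(−1.179) = +0.27 V.

+0.27 V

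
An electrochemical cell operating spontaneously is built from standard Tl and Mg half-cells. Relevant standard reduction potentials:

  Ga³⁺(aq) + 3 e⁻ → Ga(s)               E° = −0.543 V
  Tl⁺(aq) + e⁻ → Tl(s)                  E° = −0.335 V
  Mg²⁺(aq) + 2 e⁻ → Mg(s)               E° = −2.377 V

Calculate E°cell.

+2.042 V

The Tl⁺/Tl couple has the higher E°, so Tl ion is reduced (cathode) and Mg is oxidized (anode).
E°cell = E°(cathode) − E°(anode) = −0.335 − (−2.377) = +2.042 V.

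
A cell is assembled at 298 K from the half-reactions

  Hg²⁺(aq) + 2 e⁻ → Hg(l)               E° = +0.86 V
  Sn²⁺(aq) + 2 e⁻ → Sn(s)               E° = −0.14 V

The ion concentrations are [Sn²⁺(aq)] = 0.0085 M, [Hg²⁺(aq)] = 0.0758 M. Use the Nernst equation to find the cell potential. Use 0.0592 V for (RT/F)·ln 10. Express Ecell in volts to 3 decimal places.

Since E°(Hg²⁺/Hg) > E°(Sn²⁺/Sn), Hg²⁺/Hg serves as the cathode.
E°cell = +0.86 − (−0.14) = +1.00 V, with n = 2 electrons transferred.
For the overall reaction Hg²⁺(aq) + Sn(s) → Hg(l) + Sn²⁺(aq), Q = [Sn²⁺(aq)] / [Hg²⁺(aq)] = 0.112, giving log Q = −0.950.
Applying E = E° − (RT ln10/nF)·log Q gives +1.00 − (0.0592/2)(−0.950) = +1.028 V.

+1.028 V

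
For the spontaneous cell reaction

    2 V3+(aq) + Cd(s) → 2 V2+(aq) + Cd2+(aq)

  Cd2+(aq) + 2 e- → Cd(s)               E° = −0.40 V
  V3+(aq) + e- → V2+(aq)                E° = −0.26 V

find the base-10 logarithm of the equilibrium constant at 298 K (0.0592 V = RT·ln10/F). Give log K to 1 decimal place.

log K = 4.7

The V³⁺/V²⁺ couple is reduced (cathode); E°cell = −0.26 − (−0.40) = +0.14 V with n = 2.
At equilibrium E = 0, so log K = nE°cell / 0.0592 = (2)(+0.14) / 0.0592 = 4.7.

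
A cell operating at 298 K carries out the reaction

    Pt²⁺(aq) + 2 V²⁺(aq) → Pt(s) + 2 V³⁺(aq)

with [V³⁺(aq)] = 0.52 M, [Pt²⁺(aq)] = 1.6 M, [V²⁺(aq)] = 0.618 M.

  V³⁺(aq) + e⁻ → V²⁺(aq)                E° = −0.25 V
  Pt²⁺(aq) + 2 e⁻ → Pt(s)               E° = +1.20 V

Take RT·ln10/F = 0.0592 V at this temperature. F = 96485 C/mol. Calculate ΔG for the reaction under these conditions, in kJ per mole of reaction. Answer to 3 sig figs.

With Pt²⁺/Pt reduced at the cathode, E°cell = +1.20 − (−0.25) = +1.45 V and n = 2.
Q = [V³⁺(aq)]^2 / ([Pt²⁺(aq)]·[V²⁺(aq)]^2) = 0.442, so log Q = −0.354 and E = +1.45 − (0.0592/2)(−0.354) = +1.4605 V.
Finally ΔG = −nFE = −(2)(96485 C/mol)(+1.4605 V) = −282 kJ/mol.

−282 kJ/mol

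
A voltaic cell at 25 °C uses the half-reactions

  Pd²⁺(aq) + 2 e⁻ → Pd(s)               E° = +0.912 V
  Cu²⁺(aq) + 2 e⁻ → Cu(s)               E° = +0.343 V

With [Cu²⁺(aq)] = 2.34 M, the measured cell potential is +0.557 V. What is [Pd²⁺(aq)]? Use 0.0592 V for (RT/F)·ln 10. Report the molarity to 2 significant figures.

Pd²⁺/Pd is the cathode (higher E°); E°cell = +0.912 − (+0.343) = +0.569 V with n = 2.
Rearranging E = E° − (0.0592/n)·log Q gives log Q = 2(+0.569 − (+0.557))/0.0592 = 0.405.
The balanced reaction is Pd²⁺(aq) + Cu(s) → Pd(s) + Cu²⁺(aq), so Q = [Cu²⁺(aq)] / [Pd²⁺(aq)].
Substituting the known concentrations and solving, log [Pd²⁺(aq)] = −0.036 and [Pd²⁺(aq)] = 0.92 M.

0.92 M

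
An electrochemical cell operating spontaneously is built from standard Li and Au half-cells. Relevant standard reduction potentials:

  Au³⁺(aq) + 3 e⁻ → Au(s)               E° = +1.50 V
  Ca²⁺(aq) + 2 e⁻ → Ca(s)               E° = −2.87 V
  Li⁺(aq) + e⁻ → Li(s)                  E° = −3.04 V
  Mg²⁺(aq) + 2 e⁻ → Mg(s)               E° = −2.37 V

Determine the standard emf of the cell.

+4.54 V

The Au³⁺/Au couple has the higher E°, so Au ion is reduced (cathode) and Li is oxidized (anode).
E°cell = E°(cathode) − E°(anode) = +1.50 − (−3.04) = +4.54 V.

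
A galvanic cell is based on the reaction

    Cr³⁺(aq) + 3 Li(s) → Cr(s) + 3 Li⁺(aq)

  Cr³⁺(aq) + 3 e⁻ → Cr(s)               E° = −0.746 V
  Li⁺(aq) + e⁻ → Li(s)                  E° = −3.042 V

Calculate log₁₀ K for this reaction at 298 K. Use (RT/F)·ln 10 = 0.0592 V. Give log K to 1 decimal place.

log K = 116.4

The Cr³⁺/Cr couple is reduced (cathode); E°cell = −0.746 − (−3.042) = +2.296 V with n = 3.
At equilibrium E = 0, so log K = nE°cell / 0.0592 = (3)(+2.296) / 0.0592 = 116.4.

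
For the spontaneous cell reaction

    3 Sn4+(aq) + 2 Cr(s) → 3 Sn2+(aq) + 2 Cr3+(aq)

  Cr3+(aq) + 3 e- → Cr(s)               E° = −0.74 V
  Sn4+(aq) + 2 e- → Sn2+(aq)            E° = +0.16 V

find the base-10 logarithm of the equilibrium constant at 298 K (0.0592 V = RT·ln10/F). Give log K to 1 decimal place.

The Sn⁴⁺/Sn²⁺ couple is reduced (cathode); E°cell = +0.16 − (−0.74) = +0.90 V with n = 6.
At equilibrium E = 0, so log K = nE°cell / 0.0592 = (6)(+0.90) / 0.0592 = 91.2.

log K = 91.2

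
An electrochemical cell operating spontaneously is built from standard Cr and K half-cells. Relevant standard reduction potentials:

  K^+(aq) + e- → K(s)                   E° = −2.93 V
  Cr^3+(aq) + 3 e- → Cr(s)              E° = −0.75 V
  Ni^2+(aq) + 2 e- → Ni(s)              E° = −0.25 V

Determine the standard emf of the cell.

Of the two couples in this cell, the one with the more positive reduction potential is reduced at the cathode: here that is Cr³⁺/Cr (−0.75 V); K⁺/K (−2.93 V) is the anode.
E°cell = E°(cathode) − E°(anode) = −0.75 − (−2.93) = +2.18 V.

+2.18 V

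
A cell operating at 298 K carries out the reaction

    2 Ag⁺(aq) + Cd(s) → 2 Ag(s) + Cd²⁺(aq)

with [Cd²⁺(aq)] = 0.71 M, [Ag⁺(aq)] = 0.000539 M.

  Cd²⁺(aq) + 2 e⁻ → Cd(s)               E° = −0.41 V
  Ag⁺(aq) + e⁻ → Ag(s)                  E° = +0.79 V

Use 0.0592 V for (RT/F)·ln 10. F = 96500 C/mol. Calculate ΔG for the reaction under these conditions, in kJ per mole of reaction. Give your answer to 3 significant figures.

E°cell = +0.79 − (−0.41) = +1.20 V; the balanced reaction transfers n = 2 electrons.
The reaction quotient is [Cd²⁺(aq)] / [Ag⁺(aq)]^2 = 2.44×10^6; by Nernst, E = +1.20 − (0.0592/2)(6.388) = +1.0109 V.
Finally ΔG = −nFE = −(2)(96500 C/mol)(+1.0109 V) = −195 kJ/mol.

−195 kJ/mol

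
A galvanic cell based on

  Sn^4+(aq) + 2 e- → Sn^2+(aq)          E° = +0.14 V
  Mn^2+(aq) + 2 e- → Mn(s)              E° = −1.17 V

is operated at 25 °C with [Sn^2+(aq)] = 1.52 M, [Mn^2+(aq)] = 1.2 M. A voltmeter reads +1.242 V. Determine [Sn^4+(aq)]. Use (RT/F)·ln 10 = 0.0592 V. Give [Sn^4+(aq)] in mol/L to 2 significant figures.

The Sn⁴⁺/Sn²⁺ couple has the larger reduction potential, so it is the cathode: E°cell = +0.14 − (−1.17) = +1.31 V and n = 2.
Since E = E° − (0.0592/n)·log Q, log Q = n(E° − E)/0.0592 = 2.297.
For Sn^4+(aq) + Mn(s) → Sn^2+(aq) + Mn^2+(aq), the reaction quotient is Q = ([Sn^2+(aq)]·[Mn^2+(aq)]) / [Sn^4+(aq)].
Substituting the known concentrations and solving, log [Sn^4+(aq)] = −2.036 and [Sn^4+(aq)] = 0.0092 M.

0.0092 M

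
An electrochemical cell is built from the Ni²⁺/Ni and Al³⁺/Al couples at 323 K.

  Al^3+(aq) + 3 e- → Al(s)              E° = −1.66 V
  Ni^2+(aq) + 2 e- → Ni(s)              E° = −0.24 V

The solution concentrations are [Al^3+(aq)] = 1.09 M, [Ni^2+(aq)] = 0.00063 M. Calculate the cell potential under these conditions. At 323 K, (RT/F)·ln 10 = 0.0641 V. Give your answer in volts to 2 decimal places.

The Ni²⁺/Ni couple has the more positive E°, so it is the cathode; Al³⁺/Al is the anode.
E°cell = −0.24 − (−1.66) = +1.42 V, with n = 6 electrons transferred.
The balanced reaction is 3 Ni^2+(aq) + 2 Al(s) → 3 Ni(s) + 2 Al^3+(aq), so Q = [Al^3+(aq)]^2 / [Ni^2+(aq)]^3 = 4.75×10^9 and log Q = 9.677.
Applying E = E° − (RT ln10/nF)·log Q gives +1.42 − (0.0641/6)(9.677) = +1.32 V.

+1.32 V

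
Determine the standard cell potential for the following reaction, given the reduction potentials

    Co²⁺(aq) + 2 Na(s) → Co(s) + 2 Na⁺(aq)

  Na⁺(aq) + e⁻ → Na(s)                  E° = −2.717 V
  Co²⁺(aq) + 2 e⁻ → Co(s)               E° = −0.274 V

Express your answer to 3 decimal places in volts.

Co²⁺(aq) gains electrons, so the Co²⁺/Co couple is the cathode; the Na⁺/Na couple is the anode.
E°cell = E°(cathode) − E°(anode) = −0.274 − (−2.717) = +2.443 V.
The positive value indicates the reaction is spontaneous as written.

+2.443 V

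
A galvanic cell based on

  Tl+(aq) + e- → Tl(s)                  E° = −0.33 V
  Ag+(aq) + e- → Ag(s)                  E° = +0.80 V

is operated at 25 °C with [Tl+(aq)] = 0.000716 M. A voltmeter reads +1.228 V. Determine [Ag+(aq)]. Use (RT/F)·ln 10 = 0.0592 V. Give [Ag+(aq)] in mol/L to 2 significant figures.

Ag⁺/Ag is the cathode (higher E°); E°cell = +0.80 − (−0.33) = +1.13 V with n = 1.
Since E = E° − (0.0592/n)·log Q, log Q = n(E° − E)/0.0592 = −1.655.
The balanced reaction is Ag+(aq) + Tl(s) → Ag(s) + Tl+(aq), so Q = [Tl+(aq)] / [Ag+(aq)].
Substituting the known concentrations and solving, log [Ag+(aq)] = −1.490 and [Ag+(aq)] = 0.032 M.

0.032 M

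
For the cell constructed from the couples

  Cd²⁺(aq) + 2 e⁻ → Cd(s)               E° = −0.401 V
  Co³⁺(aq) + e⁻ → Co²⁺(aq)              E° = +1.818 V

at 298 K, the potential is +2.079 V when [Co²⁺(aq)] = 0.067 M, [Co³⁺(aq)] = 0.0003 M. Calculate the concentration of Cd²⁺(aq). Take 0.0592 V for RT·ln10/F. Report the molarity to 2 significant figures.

1.1 M

With Co³⁺/Co²⁺ at the cathode and Cd²⁺/Cd at the anode, E°cell = +1.818 − (−0.401) = +2.219 V (n = 2).
Rearranging E = E° − (0.0592/n)·log Q gives log Q = 2(+2.219 − (+2.079))/0.0592 = 4.730.
For 2 Co³⁺(aq) + Cd(s) → 2 Co²⁺(aq) + Cd²⁺(aq), the reaction quotient is Q = ([Co²⁺(aq)]^2·[Cd²⁺(aq)]) / [Co³⁺(aq)]^2.
Isolating [Cd²⁺(aq)] in Q = 10^{4.730} yields log [Cd²⁺(aq)] = 0.032, i.e. 1.1 M.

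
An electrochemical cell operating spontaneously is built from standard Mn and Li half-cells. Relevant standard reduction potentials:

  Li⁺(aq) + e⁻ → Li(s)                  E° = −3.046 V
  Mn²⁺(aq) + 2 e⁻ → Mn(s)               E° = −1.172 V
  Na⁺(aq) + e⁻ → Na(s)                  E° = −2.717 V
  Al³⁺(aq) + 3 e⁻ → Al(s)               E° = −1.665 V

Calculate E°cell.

Of the two couples in this cell, the one with the more positive reduction potential is reduced at the cathode: here that is Mn²⁺/Mn (−1.172 V); Li⁺/Li (−3.046 V) is the anode.
E°cell = E°(cathode) − E°(anode) = −1.172 − (−3.046) = +1.874 V.

+1.874 V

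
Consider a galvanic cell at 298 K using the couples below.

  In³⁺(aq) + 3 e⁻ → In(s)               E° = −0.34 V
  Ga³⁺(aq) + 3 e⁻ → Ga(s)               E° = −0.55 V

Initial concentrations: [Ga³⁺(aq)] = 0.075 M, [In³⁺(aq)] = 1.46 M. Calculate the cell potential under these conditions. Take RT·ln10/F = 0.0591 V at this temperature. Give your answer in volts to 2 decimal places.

+0.24 V

Since E°(In³⁺/In) > E°(Ga³⁺/Ga), In³⁺/In serves as the cathode.
E°cell = E°cat − E°an = −0.34 − (−0.55) = +0.21 V; n = 3.
The balanced reaction is In³⁺(aq) + Ga(s) → In(s) + Ga³⁺(aq), so Q = [Ga³⁺(aq)] / [In³⁺(aq)] = 0.0514 and log Q = −1.289.
Applying E = E° − (RT ln10/nF)·log Q gives +0.21 − (0.0591/3)(−1.289) = +0.24 V.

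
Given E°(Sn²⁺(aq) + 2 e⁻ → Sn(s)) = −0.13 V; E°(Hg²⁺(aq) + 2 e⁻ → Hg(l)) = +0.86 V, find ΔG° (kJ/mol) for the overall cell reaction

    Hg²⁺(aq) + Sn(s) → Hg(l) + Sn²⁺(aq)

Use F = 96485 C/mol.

−191 kJ/mol

In the reaction as written Hg²⁺(aq) is reduced, so the Hg²⁺/Hg couple is the cathode and Sn²⁺/Sn is the anode.
E°cell = +0.86 − (−0.13) = +0.99 V; balancing electrons gives n = 2.
ΔG° = −nFE°cell = −(2)(96485)(+0.99) J/mol = −191 kJ/mol.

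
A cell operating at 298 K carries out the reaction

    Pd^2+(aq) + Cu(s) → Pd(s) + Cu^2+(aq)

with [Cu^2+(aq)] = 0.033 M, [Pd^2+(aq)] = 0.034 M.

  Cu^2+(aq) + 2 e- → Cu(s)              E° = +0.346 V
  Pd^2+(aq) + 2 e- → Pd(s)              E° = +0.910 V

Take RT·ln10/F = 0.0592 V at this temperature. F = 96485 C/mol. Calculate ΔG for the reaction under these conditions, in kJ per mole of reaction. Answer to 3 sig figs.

With Pd²⁺/Pd reduced at the cathode, E°cell = +0.910 − (+0.346) = +0.564 V and n = 2.
The reaction quotient is [Cu^2+(aq)] / [Pd^2+(aq)] = 0.971; by Nernst, E = +0.564 − (0.0592/2)(−0.013) = +0.5644 V.
Then ΔG = −nFE = −2 × 96485 × +0.5644 J/mol = −109 kJ/mol.

−109 kJ/mol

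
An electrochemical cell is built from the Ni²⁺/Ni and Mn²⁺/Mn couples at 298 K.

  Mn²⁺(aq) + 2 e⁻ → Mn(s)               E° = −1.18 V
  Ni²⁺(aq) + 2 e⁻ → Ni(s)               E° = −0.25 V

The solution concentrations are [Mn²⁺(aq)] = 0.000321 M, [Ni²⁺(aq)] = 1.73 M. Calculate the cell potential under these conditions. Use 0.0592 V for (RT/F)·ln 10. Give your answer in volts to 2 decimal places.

+1.04 V

The Ni²⁺/Ni couple has the more positive E°, so it is the cathode; Mn²⁺/Mn is the anode.
E°cell = E°cat − E°an = −0.25 − (−1.18) = +0.93 V; n = 2.
The balanced reaction is Ni²⁺(aq) + Mn(s) → Ni(s) + Mn²⁺(aq), so Q = [Mn²⁺(aq)] / [Ni²⁺(aq)] = 0.000186 and log Q = −3.732.
By the Nernst equation, E = +0.93 − (0.0592/2)·(−3.732) = +1.04 V.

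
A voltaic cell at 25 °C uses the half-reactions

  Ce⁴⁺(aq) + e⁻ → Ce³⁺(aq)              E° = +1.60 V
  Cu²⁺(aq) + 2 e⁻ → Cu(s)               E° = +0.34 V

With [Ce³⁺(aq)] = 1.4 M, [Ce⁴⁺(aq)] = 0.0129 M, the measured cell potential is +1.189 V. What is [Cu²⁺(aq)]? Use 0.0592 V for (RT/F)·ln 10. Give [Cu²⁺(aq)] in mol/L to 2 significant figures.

0.021 M

With Ce⁴⁺/Ce³⁺ at the cathode and Cu²⁺/Cu at the anode, E°cell = +1.60 − (+0.34) = +1.26 V (n = 2).
Rearranging E = E° − (0.0592/n)·log Q gives log Q = 2(+1.26 − (+1.189))/0.0592 = 2.399.
Balancing electrons gives 2 Ce⁴⁺(aq) + Cu(s) → 2 Ce³⁺(aq) + Cu²⁺(aq); thus Q = ([Ce³⁺(aq)]^2·[Cu²⁺(aq)]) / [Ce⁴⁺(aq)]^2.
Solving for the unknown gives log [Cu²⁺(aq)] = −1.672, so [Cu²⁺(aq)] ≈ 0.021 M.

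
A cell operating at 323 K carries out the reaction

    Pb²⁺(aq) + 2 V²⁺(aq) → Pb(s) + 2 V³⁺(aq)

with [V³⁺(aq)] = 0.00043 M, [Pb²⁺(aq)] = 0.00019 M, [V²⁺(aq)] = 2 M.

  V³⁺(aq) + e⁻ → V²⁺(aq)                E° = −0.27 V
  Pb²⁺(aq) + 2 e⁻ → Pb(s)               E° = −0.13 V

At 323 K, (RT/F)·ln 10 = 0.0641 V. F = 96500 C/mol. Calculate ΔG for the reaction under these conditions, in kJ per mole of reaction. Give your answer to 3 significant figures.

With Pb²⁺/Pb reduced at the cathode, E°cell = −0.13 − (−0.27) = +0.14 V and n = 2.
Here Q = [V³⁺(aq)]^2 / ([Pb²⁺(aq)]·[V²⁺(aq)]^2) = 0.000243 (log Q = −3.614), giving E = +0.14 − (0.0641/2)·(−3.614) = +0.2558 V.
Then ΔG = −nFE = −2 × 96500 × +0.2558 J/mol = −49.4 kJ/mol.

−49.4 kJ/mol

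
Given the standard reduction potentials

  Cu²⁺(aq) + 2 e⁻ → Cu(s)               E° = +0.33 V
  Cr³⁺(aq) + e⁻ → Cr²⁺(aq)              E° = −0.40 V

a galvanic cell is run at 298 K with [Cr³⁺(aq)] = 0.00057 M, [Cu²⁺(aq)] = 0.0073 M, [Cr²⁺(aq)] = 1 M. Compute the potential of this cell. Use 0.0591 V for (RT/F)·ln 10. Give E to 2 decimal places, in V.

The Cu²⁺/Cu couple has the more positive E°, so it is the cathode; Cr³⁺/Cr²⁺ is the anode.
E°cell = E°cat − E°an = +0.33 − (−0.40) = +0.73 V; n = 2.
Balancing gives Cu²⁺(aq) + 2 Cr²⁺(aq) → Cu(s) + 2 Cr³⁺(aq); hence Q = [Cr³⁺(aq)]^2 / ([Cu²⁺(aq)]·[Cr²⁺(aq)]^2) = 4.45×10^−5 (log Q = −4.352).
E = E° − (0.0591/n)·log Q = +0.73 − (0.0591/2)(−4.352) = +0.86 V.

+0.86 V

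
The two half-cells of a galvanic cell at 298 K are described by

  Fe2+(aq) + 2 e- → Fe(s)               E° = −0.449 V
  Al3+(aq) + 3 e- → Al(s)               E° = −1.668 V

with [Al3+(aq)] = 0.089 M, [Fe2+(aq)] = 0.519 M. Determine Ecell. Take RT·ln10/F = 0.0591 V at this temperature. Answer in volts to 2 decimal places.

The Fe²⁺/Fe couple has the more positive E°, so it is the cathode; Al³⁺/Al is the anode.
E°cell = E°cat − E°an = −0.449 − (−1.668) = +1.219 V; n = 6.
For the overall reaction 3 Fe2+(aq) + 2 Al(s) → 3 Fe(s) + 2 Al3+(aq), Q = [Al3+(aq)]^2 / [Fe2+(aq)]^3 = 0.0567, giving log Q = −1.247.
E = E° − (0.0591/n)·log Q = +1.219 − (0.0591/6)(−1.247) = +1.23 V.

+1.23 V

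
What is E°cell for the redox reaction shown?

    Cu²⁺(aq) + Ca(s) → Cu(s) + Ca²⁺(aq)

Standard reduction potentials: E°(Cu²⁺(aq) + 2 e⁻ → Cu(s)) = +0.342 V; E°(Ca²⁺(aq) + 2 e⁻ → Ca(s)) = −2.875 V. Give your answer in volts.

+3.217 V

In the reaction as written, Cu²⁺(aq) is reduced (cathode) and Ca²⁺(aq) is produced by oxidation at the anode.
E°cell = E°(cathode) − E°(anode) = +0.342 − (−2.875) = +3.217 V.
The positive value indicates the reaction is spontaneous as written.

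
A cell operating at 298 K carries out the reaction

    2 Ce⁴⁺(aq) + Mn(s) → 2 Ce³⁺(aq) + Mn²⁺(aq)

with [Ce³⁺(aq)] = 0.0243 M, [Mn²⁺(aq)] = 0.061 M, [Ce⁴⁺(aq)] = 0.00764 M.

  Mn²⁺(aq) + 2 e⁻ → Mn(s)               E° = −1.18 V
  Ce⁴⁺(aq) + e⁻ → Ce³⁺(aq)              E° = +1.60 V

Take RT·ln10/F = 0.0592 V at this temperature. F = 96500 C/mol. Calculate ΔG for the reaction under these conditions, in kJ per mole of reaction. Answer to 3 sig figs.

−538 kJ/mol

E°cell = +1.60 − (−1.18) = +2.78 V; the balanced reaction transfers n = 2 electrons.
The reaction quotient is ([Ce³⁺(aq)]^2·[Mn²⁺(aq)]) / [Ce⁴⁺(aq)]^2 = 0.617; by Nernst, E = +2.78 − (0.0592/2)(−0.210) = +2.7862 V.
ΔG = −nFE = −(2)(96500)(+2.7862) J/mol = −538 kJ/mol.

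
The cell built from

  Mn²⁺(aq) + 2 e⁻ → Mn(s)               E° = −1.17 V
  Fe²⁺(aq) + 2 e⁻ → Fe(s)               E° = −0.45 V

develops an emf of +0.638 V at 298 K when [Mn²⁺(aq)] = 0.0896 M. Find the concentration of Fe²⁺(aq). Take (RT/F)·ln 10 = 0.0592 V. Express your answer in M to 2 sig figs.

0.00015 M

Fe²⁺/Fe is the cathode (higher E°); E°cell = −0.45 − (−1.17) = +0.72 V with n = 2.
From the Nernst equation, log Q = n(E° − E)/0.0592 = 2·(+0.72 − (+0.638))/0.0592 = 2.770.
Balancing electrons gives Fe²⁺(aq) + Mn(s) → Fe(s) + Mn²⁺(aq); thus Q = [Mn²⁺(aq)] / [Fe²⁺(aq)].
Isolating [Fe²⁺(aq)] in Q = 10^{2.770} yields log [Fe²⁺(aq)] = −3.818, i.e. 0.00015 M.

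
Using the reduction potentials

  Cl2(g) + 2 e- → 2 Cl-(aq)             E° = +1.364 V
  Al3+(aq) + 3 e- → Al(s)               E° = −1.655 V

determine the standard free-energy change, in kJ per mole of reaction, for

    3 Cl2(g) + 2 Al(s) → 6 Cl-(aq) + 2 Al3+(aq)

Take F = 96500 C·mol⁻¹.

−1748 kJ/mol

In the reaction as written Cl2(g) is reduced, so the Cl₂/Cl⁻ couple is the cathode and Al³⁺/Al is the anode.
E°cell = +1.364 − (−1.655) = +3.019 V; balancing electrons gives n = 6.
ΔG° = −nFE°cell = −(6)(96500)(+3.019) J/mol = −1748 kJ/mol.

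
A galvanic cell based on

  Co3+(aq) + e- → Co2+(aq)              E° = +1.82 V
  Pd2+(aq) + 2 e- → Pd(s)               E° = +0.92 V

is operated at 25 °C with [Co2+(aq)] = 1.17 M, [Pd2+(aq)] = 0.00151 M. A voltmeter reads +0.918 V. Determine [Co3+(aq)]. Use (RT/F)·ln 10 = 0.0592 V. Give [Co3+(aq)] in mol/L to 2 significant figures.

With Co³⁺/Co²⁺ at the cathode and Pd²⁺/Pd at the anode, E°cell = +1.82 − (+0.92) = +0.90 V (n = 2).
Since E = E° − (0.0592/n)·log Q, log Q = n(E° − E)/0.0592 = −0.608.
For 2 Co3+(aq) + Pd(s) → 2 Co2+(aq) + Pd2+(aq), the reaction quotient is Q = ([Co2+(aq)]^2·[Pd2+(aq)]) / [Co3+(aq)]^2.
Isolating [Co3+(aq)] in Q = 10^{−0.608} yields log [Co3+(aq)] = −1.038, i.e. 0.092 M.

0.092 M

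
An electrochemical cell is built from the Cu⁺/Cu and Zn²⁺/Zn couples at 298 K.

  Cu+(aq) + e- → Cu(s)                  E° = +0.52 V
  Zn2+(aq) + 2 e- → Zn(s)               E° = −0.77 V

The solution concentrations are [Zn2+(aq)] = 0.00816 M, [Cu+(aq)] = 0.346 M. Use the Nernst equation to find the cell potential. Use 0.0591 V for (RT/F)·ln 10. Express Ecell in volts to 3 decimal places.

+1.324 V

Cu⁺/Cu is reduced (cathode, E° = +0.52 V) and Zn²⁺/Zn is oxidized (anode).
E°cell = +0.52 − (−0.77) = +1.29 V, with n = 2 electrons transferred.
The balanced reaction is 2 Cu+(aq) + Zn(s) → 2 Cu(s) + Zn2+(aq), so Q = [Zn2+(aq)] / [Cu+(aq)]^2 = 0.0682 and log Q = −1.166.
E = E° − (0.0591/n)·log Q = +1.29 − (0.0591/2)(−1.166) = +1.324 V.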